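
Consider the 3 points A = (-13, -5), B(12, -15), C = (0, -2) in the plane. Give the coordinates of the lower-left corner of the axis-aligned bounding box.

(-13, -15)

x-range [-13, 12], y-range [-15, -2].
The lower-left corner is (-13, -15).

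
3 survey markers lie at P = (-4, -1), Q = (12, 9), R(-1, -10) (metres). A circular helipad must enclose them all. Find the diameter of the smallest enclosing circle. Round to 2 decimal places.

23.02

Side lengths²: PQ² = 356, PR² = 90, QR² = 530.
Since QR² = 530 ≥ 356 + 90 = 446, the angle opposite QR is not acute, so the smallest enclosing circle has QR as diameter.
Centre = midpoint of QR = (5.5, -0.5), r² = 530/4 = 132.5.
Diameter = 2r = 2√(132.5) ≈ 23.02.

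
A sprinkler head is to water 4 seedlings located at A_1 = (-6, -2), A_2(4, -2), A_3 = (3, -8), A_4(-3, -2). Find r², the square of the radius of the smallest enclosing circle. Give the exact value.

The minimum enclosing circle of a finite set is fixed by two of the points (as a diameter) or three (as a circumcircle).
The minimum enclosing circle is determined by three boundary points: A_1, A_2, A_3.
Their circumcentre is (-1, -4.25) with r² = 30.0625.
The farthest remaining point A_4 is at distance² 9.0625 ≤ 30.0625.

30.0625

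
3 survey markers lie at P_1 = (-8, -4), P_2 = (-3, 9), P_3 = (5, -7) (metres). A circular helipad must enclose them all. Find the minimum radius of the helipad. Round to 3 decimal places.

Side lengths²: P_1P_2² = 194, P_1P_3² = 178, P_2P_3² = 320.
Since P_2P_3² = 320 < 194 + 178 = 372, the triangle is acute, so the smallest enclosing circle is the circumcircle.
Circumcentre = (-3/23, 10/23), r² = 43165/529.
r = √(43165/529) ≈ 9.033.

9.033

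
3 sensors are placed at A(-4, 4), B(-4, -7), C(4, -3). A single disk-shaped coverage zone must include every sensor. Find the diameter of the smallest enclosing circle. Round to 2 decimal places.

Side lengths²: AB² = 121, AC² = 113, BC² = 80.
Since AB² = 121 < 113 + 80 = 193, the triangle is acute, so the smallest enclosing circle is the circumcircle.
Circumcentre = (-1.75, -1.5), r² = 35.3125.
Diameter = 2r = 2√(35.3125) ≈ 11.88.

11.88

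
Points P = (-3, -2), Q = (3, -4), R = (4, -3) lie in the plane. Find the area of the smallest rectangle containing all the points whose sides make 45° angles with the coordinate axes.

24

In coordinates u = x + y, v = x − y the rectangle is axis-aligned; the map (x,y)→(u,v) scales areas by 2.
u-values: -5, -1, 1; range = 1 − (-5) = 6.
v-values: -1, 7, 7; range = 7 − (-1) = 8.
Area = (6 × 8) / 2 = 24.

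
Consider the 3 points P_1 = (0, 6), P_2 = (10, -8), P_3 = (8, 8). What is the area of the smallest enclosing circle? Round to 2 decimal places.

Side lengths²: P_1P_2² = 296, P_1P_3² = 68, P_2P_3² = 260.
Since P_1P_2² = 296 < 260 + 68 = 328, the triangle is acute, so the smallest enclosing circle is the circumcircle.
Circumcentre = (193/33, -13/33), r² = 81770/1089.
Area = π·r² = π·81770/1089 ≈ 235.89.

235.89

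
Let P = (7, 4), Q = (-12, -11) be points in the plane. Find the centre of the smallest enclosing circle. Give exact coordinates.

(-2.5, -3.5)

The smallest circle enclosing two points has them as diameter endpoints.
Centre = midpoint = (-2.5, -3.5); r² = |PQ|²/4 = 586/4 = 146.5.
Centre = (-2.5, -3.5).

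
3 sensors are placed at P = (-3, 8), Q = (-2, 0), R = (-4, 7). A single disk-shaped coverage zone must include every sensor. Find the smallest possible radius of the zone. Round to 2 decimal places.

4.03

Side lengths²: PQ² = 65, PR² = 2, QR² = 53.
Since PQ² = 65 ≥ 53 + 2 = 55, the angle opposite PQ is not acute, so the smallest enclosing circle has PQ as diameter.
Centre = midpoint of PQ = (-2.5, 4), r² = 65/4 = 16.25.
r = √(16.25) ≈ 4.03.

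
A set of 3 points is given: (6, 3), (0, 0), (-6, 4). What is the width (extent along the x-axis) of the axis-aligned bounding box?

max x = 6, min x = -6, so width = 12.

12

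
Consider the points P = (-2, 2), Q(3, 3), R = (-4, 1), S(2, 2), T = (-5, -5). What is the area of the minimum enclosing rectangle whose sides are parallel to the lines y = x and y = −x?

In coordinates u = x + y, v = x − y the rectangle is axis-aligned; the map (x,y)→(u,v) scales areas by 2.
u-values: 0, 6, -3, 4, -10; range = 6 − (-10) = 16.
v-values: -4, 0, -5, 0, 0; range = 0 − (-5) = 5.
Area = (16 × 5) / 2 = 40.

40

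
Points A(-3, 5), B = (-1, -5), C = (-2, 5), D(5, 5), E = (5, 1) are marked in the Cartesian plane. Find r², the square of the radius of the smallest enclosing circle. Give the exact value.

35.36

A smallest enclosing disk is always determined by at most three of the input points on its boundary.
The minimum enclosing circle is determined by three boundary points: A, B, D.
Their circumcentre is (1, 0.6) with r² = 35.36.
The farthest remaining point C is at distance² 28.36 ≤ 35.36.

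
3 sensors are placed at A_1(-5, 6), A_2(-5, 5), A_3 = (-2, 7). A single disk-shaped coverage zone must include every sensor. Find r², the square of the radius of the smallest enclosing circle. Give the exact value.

3.25

Side lengths²: A_1A_2² = 1, A_1A_3² = 10, A_2A_3² = 13.
Since A_2A_3² = 13 ≥ 10 + 1 = 11, the angle opposite A_2A_3 is not acute, so the smallest enclosing circle has A_2A_3 as diameter.
Centre = midpoint of A_2A_3 = (-3.5, 6), r² = 13/4 = 3.25.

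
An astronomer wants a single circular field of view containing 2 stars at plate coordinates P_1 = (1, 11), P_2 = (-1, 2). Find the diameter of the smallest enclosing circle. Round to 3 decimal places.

The smallest circle enclosing two points has them as diameter endpoints.
Centre = midpoint = (0, 6.5); r² = |P_1P_2|²/4 = 85/4 = 21.25.
Diameter = 2r = 2√(21.25) ≈ 9.220.

9.220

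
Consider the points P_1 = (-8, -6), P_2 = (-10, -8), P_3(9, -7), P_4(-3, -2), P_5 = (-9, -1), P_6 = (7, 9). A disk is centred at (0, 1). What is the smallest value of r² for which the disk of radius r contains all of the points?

181

The required radius is the distance from (0, 1) to the farthest point.
Squared distances: 113, 181, 145, 18, 85, 113.
Maximum is 181, attained at P_2.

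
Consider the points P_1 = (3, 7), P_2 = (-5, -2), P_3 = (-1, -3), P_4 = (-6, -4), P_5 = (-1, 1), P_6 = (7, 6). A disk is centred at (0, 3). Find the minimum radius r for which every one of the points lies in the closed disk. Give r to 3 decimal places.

9.220

The required radius is the distance from (0, 3) to the farthest point.
Squared distances: 25, 50, 37, 85, 5, 58.
Maximum is 85, attained at P_4.
r = √85 ≈ 9.220.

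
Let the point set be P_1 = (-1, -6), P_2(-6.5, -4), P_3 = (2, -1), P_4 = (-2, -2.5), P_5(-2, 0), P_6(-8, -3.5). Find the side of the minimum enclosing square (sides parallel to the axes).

The bounding box has width 10 and height 6.
An axis-aligned square enclosing the set must have side ≥ max(width, height).
So the minimum side is max(10, 6) = 10.

10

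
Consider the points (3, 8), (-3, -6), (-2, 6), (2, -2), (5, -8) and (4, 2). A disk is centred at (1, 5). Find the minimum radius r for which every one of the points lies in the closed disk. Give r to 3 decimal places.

13.601

The required radius is the distance from (1, 5) to the farthest point.
Squared distances: 13, 137, 10, 50, 185, 18.
Maximum is 185, attained at (5, -8).
r = √185 ≈ 13.601.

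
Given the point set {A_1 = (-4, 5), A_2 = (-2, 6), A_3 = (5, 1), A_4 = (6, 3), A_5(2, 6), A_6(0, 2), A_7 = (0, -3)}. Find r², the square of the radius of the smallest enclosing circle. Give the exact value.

The minimum enclosing circle is determined by three boundary points: A_1, A_4, A_7.
Their circumcentre is (2/3, 7/3) with r² = 260/9.
The farthest remaining point A_2 is at distance² 185/9 ≤ 260/9.

260/9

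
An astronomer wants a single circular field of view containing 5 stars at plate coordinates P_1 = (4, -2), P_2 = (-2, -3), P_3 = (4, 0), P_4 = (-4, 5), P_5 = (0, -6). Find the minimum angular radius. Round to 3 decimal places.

By Welzl's lemma the MEC is supported by two points (diametrically opposite) or three points (on a circumcircle).
The minimum enclosing circle is determined by three boundary points: P_1, P_4, P_5.
Their circumcentre is (-49/30, -11/30) with r² = 15481/450.
The farthest remaining point P_3 is at distance² 14341/450 ≤ 15481/450.
r = √(15481/450) ≈ 5.865.

5.865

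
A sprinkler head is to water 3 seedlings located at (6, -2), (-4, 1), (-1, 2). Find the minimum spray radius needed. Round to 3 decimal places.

Call the three points A, B, C in the order given.
Side lengths²: AB² = 109, AC² = 65, BC² = 10.
Since AB² = 109 ≥ 65 + 10 = 75, the angle opposite AB is not acute, so the smallest enclosing circle has AB as diameter.
Centre = midpoint of AB = (1, -0.5), r² = 109/4 = 27.25.
r = √(27.25) ≈ 5.220.

5.220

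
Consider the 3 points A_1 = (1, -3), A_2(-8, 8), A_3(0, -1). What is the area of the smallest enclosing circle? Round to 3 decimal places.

Side lengths²: A_1A_2² = 202, A_1A_3² = 5, A_2A_3² = 145.
Since A_1A_2² = 202 ≥ 145 + 5 = 150, the angle opposite A_1A_2 is not acute, so the smallest enclosing circle has A_1A_2 as diameter.
Centre = midpoint of A_1A_2 = (-3.5, 2.5), r² = 202/4 = 50.5.
Area = π·r² = π·50.5 ≈ 158.650.

158.650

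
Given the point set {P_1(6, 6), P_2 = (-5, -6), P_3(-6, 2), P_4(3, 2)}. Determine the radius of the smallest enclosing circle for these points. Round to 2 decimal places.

8.14

The farthest pair is P_1–P_2 with squared distance 265. The circle on this segment as diameter has centre (0.5, 0) and r² = 265/4 = 66.25.
Check P_3: distance² to centre = 46.25 ≤ 66.25, so it lies inside.
All remaining points lie in this disk, and no smaller disk contains both endpoints, so this is the minimum enclosing circle.
r = √(66.25) ≈ 8.14.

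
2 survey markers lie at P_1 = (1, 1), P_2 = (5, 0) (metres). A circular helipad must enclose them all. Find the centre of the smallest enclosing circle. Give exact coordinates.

The smallest circle enclosing two points has them as diameter endpoints.
Centre = midpoint = (3, 0.5); r² = |P_1P_2|²/4 = 17/4 = 4.25.
Centre = (3, 0.5).

(3, 0.5)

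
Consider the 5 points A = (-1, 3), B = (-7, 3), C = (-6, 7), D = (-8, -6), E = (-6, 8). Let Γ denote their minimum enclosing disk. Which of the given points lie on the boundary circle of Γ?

By Welzl's lemma the MEC is supported by two points (diametrically opposite) or three points (on a circumcircle).
The farthest pair is D–E with squared distance 200. The circle on this segment as diameter has centre (-7, 1) and r² = 200/4 = 50.
Check A: distance² to centre = 40 ≤ 50, so it lies inside.
All remaining points lie in this disk, and no smaller disk contains both endpoints, so this is the minimum enclosing circle.
The points at distance exactly r from the centre are D, E — 2 points.

D, E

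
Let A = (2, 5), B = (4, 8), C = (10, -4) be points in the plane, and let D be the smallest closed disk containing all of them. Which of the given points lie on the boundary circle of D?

B, C

Side lengths²: AB² = 13, AC² = 145, BC² = 180.
Since BC² = 180 ≥ 145 + 13 = 158, the angle opposite BC is not acute, so the smallest enclosing circle has BC as diameter.
Centre = midpoint of BC = (7, 2), r² = 180/4 = 45.
The points at distance exactly r from the centre are B, C — 2 points.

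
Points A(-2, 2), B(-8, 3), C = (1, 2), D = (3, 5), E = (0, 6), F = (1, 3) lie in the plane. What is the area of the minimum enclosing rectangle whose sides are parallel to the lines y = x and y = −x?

65

In coordinates u = x + y, v = x − y the rectangle is axis-aligned; the map (x,y)→(u,v) scales areas by 2.
u-values: 0, -5, 3, 8, 6, 4; range = 8 − (-5) = 13.
v-values: -4, -11, -1, -2, -6, -2; range = -1 − (-11) = 10.
Area = (13 × 10) / 2 = 65.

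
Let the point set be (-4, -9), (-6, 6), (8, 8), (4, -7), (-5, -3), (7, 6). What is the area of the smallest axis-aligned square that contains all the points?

The bounding box has width 14 and height 17.
An axis-aligned square enclosing the set must have side ≥ max(width, height).
So the minimum side is max(14, 17) = 17.
Area = 17² = 289.

289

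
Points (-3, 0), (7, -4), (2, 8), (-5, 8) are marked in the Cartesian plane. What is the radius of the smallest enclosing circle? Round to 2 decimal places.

By Welzl's lemma the MEC is supported by two points (diametrically opposite) or three points (on a circumcircle).
The farthest pair is (7, -4)–(-5, 8) with squared distance 288. The circle on this segment as diameter has centre (1, 2) and r² = 288/4 = 72.
Check (-3, 0): distance² to centre = 20 ≤ 72, so it lies inside.
All remaining points lie in this disk, and no smaller disk contains both endpoints, so this is the minimum enclosing circle.
r = √72 ≈ 8.49.

8.49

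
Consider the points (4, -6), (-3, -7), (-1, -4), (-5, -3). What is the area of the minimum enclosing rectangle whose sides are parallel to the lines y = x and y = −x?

48

In coordinates u = x + y, v = x − y the rectangle is axis-aligned; the map (x,y)→(u,v) scales areas by 2.
u-values: -2, -10, -5, -8; range = -2 − (-10) = 8.
v-values: 10, 4, 3, -2; range = 10 − (-2) = 12.
Area = (8 × 12) / 2 = 48.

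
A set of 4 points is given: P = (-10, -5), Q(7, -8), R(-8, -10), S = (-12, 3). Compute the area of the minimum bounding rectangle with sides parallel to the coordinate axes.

x ranges over [-12, 7], width 19.
y ranges over [-10, 3], height 13.
Area = 19 × 13 = 247.

247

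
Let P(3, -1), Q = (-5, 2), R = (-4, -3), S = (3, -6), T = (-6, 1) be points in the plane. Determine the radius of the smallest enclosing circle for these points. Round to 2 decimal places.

5.70

A smallest enclosing disk is always determined by at most three of the input points on its boundary.
The farthest pair is S–T with squared distance 130. The circle on this segment as diameter has centre (-1.5, -2.5) and r² = 130/4 = 32.5.
Check P: distance² to centre = 22.5 ≤ 32.5, so it lies inside.
All remaining points lie in this disk, and no smaller disk contains both endpoints, so this is the minimum enclosing circle.
r = √(32.5) ≈ 5.70.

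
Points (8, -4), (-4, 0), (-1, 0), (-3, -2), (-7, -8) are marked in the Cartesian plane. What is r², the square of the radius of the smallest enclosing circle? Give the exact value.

60.25

The farthest pair is (8, -4)–(-7, -8) with squared distance 241. The circle on this segment as diameter has centre (0.5, -6) and r² = 241/4 = 60.25.
Check (-4, 0): distance² to centre = 56.25 ≤ 60.25, so it lies inside.
All remaining points lie in this disk, and no smaller disk contains both endpoints, so this is the minimum enclosing circle.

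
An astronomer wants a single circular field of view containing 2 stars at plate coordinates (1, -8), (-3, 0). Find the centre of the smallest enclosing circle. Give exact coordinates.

(-1, -4)

The smallest circle enclosing two points has them as diameter endpoints.
Centre = midpoint = (-1, -4); r² = |(1, -8)−(-3, 0)|²/4 = 80/4 = 20.
Centre = (-1, -4).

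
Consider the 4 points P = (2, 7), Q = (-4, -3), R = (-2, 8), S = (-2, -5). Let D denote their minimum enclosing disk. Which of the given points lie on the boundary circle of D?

P, R, S

The minimum enclosing circle is determined by three boundary points: P, R, S.
Their circumcentre is (-1.5, 1.5) with r² = 42.5.
The farthest remaining point Q is at distance² 26.5 ≤ 42.5.
The points at distance exactly r from the centre are P, R, S — 3 points.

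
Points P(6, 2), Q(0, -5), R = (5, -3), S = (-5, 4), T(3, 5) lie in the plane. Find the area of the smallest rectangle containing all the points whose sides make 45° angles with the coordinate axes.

In coordinates u = x + y, v = x − y the rectangle is axis-aligned; the map (x,y)→(u,v) scales areas by 2.
u-values: 8, -5, 2, -1, 8; range = 8 − (-5) = 13.
v-values: 4, 5, 8, -9, -2; range = 8 − (-9) = 17.
Area = (13 × 17) / 2 = 110.5.

110.5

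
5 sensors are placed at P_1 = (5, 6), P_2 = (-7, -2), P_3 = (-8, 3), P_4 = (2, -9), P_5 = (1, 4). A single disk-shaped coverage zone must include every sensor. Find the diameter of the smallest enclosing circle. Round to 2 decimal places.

By Welzl's lemma the MEC is supported by two points (diametrically opposite) or three points (on a circumcircle).
The minimum enclosing circle is determined by three boundary points: P_1, P_3, P_4.
Their circumcentre is (-9/31, -23/31) with r² = 70577/961.
The farthest remaining point P_2 is at distance² 44785/961 ≤ 70577/961.
Diameter = 2r = 2√(70577/961) ≈ 17.14.

17.14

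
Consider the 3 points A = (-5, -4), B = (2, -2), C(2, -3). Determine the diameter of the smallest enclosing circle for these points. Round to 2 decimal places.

7.28

Side lengths²: AB² = 53, AC² = 50, BC² = 1.
Since AB² = 53 ≥ 50 + 1 = 51, the angle opposite AB is not acute, so the smallest enclosing circle has AB as diameter.
Centre = midpoint of AB = (-1.5, -3), r² = 53/4 = 13.25.
Diameter = 2r = 2√(13.25) ≈ 7.28.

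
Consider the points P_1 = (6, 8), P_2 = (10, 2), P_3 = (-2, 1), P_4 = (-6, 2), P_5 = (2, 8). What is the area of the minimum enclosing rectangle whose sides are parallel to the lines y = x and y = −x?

144

In coordinates u = x + y, v = x − y the rectangle is axis-aligned; the map (x,y)→(u,v) scales areas by 2.
u-values: 14, 12, -1, -4, 10; range = 14 − (-4) = 18.
v-values: -2, 8, -3, -8, -6; range = 8 − (-8) = 16.
Area = (18 × 16) / 2 = 144.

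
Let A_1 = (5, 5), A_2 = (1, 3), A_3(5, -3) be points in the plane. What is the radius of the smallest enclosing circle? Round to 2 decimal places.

Side lengths²: A_1A_2² = 20, A_1A_3² = 64, A_2A_3² = 52.
Since A_1A_3² = 64 < 52 + 20 = 72, the triangle is acute, so the smallest enclosing circle is the circumcircle.
Circumcentre = (4.5, 1), r² = 16.25.
r = √(16.25) ≈ 4.03.

4.03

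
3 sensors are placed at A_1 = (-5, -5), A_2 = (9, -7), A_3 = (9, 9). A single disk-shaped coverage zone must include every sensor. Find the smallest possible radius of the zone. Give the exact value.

10

Side lengths²: A_1A_2² = 200, A_1A_3² = 392, A_2A_3² = 256.
Since A_1A_3² = 392 < 256 + 200 = 456, the triangle is acute, so the smallest enclosing circle is the circumcircle.
Circumcentre = (3, 1), r² = 100.
r = √100 = 10.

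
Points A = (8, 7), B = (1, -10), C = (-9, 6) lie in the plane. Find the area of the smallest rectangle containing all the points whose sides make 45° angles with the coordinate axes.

In coordinates u = x + y, v = x − y the rectangle is axis-aligned; the map (x,y)→(u,v) scales areas by 2.
u-values: 15, -9, -3; range = 15 − (-9) = 24.
v-values: 1, 11, -15; range = 11 − (-15) = 26.
Area = (24 × 26) / 2 = 312.

312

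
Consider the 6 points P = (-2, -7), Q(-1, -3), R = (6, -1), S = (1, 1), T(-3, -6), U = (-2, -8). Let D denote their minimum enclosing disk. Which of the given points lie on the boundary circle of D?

The minimum enclosing circle is determined by three boundary points: R, S, U.
Their circumcentre is (61/34, -145/34) with r² = 16385/578.
The farthest remaining point T is at distance² 15025/578 ≤ 16385/578.
The points at distance exactly r from the centre are R, S, U — 3 points.

R, S, U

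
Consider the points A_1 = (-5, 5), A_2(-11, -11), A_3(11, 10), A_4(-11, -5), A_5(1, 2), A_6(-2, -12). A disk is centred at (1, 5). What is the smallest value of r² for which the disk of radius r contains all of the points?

400

The required radius is the distance from (1, 5) to the farthest point.
Squared distances: 36, 400, 125, 244, 9, 298.
Maximum is 400, attained at A_2.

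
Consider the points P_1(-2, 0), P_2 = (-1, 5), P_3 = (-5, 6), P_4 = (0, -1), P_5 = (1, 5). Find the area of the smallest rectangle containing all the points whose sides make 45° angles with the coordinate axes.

48

In coordinates u = x + y, v = x − y the rectangle is axis-aligned; the map (x,y)→(u,v) scales areas by 2.
u-values: -2, 4, 1, -1, 6; range = 6 − (-2) = 8.
v-values: -2, -6, -11, 1, -4; range = 1 − (-11) = 12.
Area = (8 × 12) / 2 = 48.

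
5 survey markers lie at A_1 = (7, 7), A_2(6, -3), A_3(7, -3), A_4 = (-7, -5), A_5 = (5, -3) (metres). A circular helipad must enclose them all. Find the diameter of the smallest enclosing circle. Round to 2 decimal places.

18.44

By Welzl's lemma the MEC is supported by two points (diametrically opposite) or three points (on a circumcircle).
The farthest pair is A_1–A_4 with squared distance 340. The circle on this segment as diameter has centre (0, 1) and r² = 340/4 = 85.
Check A_2: distance² to centre = 52 ≤ 85, so it lies inside.
All remaining points lie in this disk, and no smaller disk contains both endpoints, so this is the minimum enclosing circle.
Diameter = 2r = 2√85 ≈ 18.44.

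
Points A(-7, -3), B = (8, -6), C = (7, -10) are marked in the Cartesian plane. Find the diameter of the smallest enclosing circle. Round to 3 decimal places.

Side lengths²: AB² = 234, AC² = 245, BC² = 17.
Since AC² = 245 < 234 + 17 = 251, the triangle is acute, so the smallest enclosing circle is the circumcircle.
Circumcentre = (1/6, -37/6), r² = 1105/18.
Diameter = 2r = 2√(1105/18) ≈ 15.670.

15.670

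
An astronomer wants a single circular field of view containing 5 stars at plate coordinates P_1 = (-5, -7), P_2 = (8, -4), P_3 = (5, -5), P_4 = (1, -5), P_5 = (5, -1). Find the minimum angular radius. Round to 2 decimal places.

6.67

A smallest enclosing disk is always determined by at most three of the input points on its boundary.
The farthest pair is P_1–P_2 with squared distance 178. The circle on this segment as diameter has centre (1.5, -5.5) and r² = 178/4 = 44.5.
Check P_3: distance² to centre = 12.5 ≤ 44.5, so it lies inside.
All remaining points lie in this disk, and no smaller disk contains both endpoints, so this is the minimum enclosing circle.
r = √(44.5) ≈ 6.67.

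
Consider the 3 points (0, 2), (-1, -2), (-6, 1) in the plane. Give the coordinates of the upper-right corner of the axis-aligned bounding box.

x-range [-6, 0], y-range [-2, 2].
The upper-right corner is (0, 2).

(0, 2)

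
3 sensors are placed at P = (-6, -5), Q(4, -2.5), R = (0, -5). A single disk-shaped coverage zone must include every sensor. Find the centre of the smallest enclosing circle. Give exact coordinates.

(-1, -3.75)

Side lengths²: PQ² = 106.25, PR² = 36, QR² = 22.25.
Since PQ² = 106.25 ≥ 36 + 22.25 = 58.25, the angle opposite PQ is not acute, so the smallest enclosing circle has PQ as diameter.
Centre = midpoint of PQ = (-1, -3.75), r² = 106.25/4 = 26.5625.
Centre = (-1, -3.75).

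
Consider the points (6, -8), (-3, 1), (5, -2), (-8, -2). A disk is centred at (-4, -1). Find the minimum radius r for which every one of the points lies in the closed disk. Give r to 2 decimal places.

12.21

The required radius is the distance from (-4, -1) to the farthest point.
Squared distances: 149, 5, 82, 17.
Maximum is 149, attained at (6, -8).
r = √149 ≈ 12.21.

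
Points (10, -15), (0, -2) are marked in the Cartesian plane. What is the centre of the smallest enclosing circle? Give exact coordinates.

The smallest circle enclosing two points has them as diameter endpoints.
Centre = midpoint = (5, -8.5); r² = |(10, -15)−(0, -2)|²/4 = 269/4 = 67.25.
Centre = (5, -8.5).

(5, -8.5)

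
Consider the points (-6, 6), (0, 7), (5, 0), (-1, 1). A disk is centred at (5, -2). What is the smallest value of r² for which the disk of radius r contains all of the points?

The required radius is the distance from (5, -2) to the farthest point.
Squared distances: 185, 106, 4, 45.
Maximum is 185, attained at (-6, 6).

185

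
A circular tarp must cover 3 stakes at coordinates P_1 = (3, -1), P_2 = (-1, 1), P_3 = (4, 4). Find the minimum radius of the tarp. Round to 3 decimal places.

3.022

Side lengths²: P_1P_2² = 20, P_1P_3² = 26, P_2P_3² = 34.
Since P_2P_3² = 34 < 26 + 20 = 46, the triangle is acute, so the smallest enclosing circle is the circumcircle.
Circumcentre = (21/11, 20/11), r² = 1105/121.
r = √(1105/121) ≈ 3.022.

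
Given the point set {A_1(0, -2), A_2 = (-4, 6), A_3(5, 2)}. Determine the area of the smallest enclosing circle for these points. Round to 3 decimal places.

Side lengths²: A_1A_2² = 80, A_1A_3² = 41, A_2A_3² = 97.
Since A_2A_3² = 97 < 80 + 41 = 121, the triangle is acute, so the smallest enclosing circle is the circumcircle.
Circumcentre = (1/14, 85/28), r² = 19885/784.
Area = π·r² = π·19885/784 ≈ 79.682.

79.682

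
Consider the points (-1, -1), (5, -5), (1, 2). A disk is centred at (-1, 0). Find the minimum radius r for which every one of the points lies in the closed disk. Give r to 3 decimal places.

7.810

The required radius is the distance from (-1, 0) to the farthest point.
Squared distances: 1, 61, 8.
Maximum is 61, attained at (5, -5).
r = √61 ≈ 7.810.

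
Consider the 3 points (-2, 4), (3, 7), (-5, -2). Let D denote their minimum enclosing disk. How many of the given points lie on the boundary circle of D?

Call the three points A, B, C in the order given.
Side lengths²: AB² = 34, AC² = 45, BC² = 145.
Since BC² = 145 ≥ 45 + 34 = 79, the angle opposite BC is not acute, so the smallest enclosing circle has BC as diameter.
Centre = midpoint of BC = (-1, 2.5), r² = 145/4 = 36.25.
The points at distance exactly r from the centre are (3, 7), (-5, -2) — 2 points.

2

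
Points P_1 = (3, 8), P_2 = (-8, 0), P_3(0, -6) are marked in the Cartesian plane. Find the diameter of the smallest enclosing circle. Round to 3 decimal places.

14.980

Side lengths²: P_1P_2² = 185, P_1P_3² = 205, P_2P_3² = 100.
Since P_1P_3² = 205 < 185 + 100 = 285, the triangle is acute, so the smallest enclosing circle is the circumcircle.
Circumcentre = (-17/26, 19/13), r² = 37925/676.
Diameter = 2r = 2√(37925/676) ≈ 14.980.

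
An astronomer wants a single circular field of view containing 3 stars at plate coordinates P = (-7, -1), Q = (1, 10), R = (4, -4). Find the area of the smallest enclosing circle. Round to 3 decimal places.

Side lengths²: PQ² = 185, PR² = 130, QR² = 205.
Since QR² = 205 < 185 + 130 = 315, the triangle is acute, so the smallest enclosing circle is the circumcircle.
Circumcentre = (-9/58, 141/58), r² = 98605/1682.
Area = π·r² = π·98605/1682 ≈ 184.172.

184.172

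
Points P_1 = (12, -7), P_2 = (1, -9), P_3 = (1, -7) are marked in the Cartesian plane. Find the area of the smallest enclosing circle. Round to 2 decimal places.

98.17

Side lengths²: P_1P_2² = 125, P_1P_3² = 121, P_2P_3² = 4.
Since P_1P_2² = 125 ≥ 121 + 4 = 125, the angle opposite P_1P_2 is not acute, so the smallest enclosing circle has P_1P_2 as diameter.
Centre = midpoint of P_1P_2 = (6.5, -8), r² = 125/4 = 31.25.
Area = π·r² = π·31.25 ≈ 98.17.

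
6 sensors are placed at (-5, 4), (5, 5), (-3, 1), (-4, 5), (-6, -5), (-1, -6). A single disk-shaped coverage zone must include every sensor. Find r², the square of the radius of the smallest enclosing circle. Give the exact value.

55.25

A smallest enclosing disk is always determined by at most three of the input points on its boundary.
The farthest pair is (5, 5)–(-6, -5) with squared distance 221. The circle on this segment as diameter has centre (-0.5, 0) and r² = 221/4 = 55.25.
Check (-5, 4): distance² to centre = 36.25 ≤ 55.25, so it lies inside.
All remaining points lie in this disk, and no smaller disk contains both endpoints, so this is the minimum enclosing circle.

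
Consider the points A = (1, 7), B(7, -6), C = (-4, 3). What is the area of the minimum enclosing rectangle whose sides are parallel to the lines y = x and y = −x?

90

In coordinates u = x + y, v = x − y the rectangle is axis-aligned; the map (x,y)→(u,v) scales areas by 2.
u-values: 8, 1, -1; range = 8 − (-1) = 9.
v-values: -6, 13, -7; range = 13 − (-7) = 20.
Area = (9 × 20) / 2 = 90.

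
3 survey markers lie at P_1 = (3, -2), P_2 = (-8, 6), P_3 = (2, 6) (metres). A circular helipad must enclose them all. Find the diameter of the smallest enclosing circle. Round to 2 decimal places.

Side lengths²: P_1P_2² = 185, P_1P_3² = 65, P_2P_3² = 100.
Since P_1P_2² = 185 ≥ 100 + 65 = 165, the angle opposite P_1P_2 is not acute, so the smallest enclosing circle has P_1P_2 as diameter.
Centre = midpoint of P_1P_2 = (-2.5, 2), r² = 185/4 = 46.25.
Diameter = 2r = 2√(46.25) ≈ 13.60.

13.60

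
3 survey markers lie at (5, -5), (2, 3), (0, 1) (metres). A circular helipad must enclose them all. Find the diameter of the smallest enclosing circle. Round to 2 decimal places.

8.54

Call the three points A, B, C in the order given.
Side lengths²: AB² = 73, AC² = 61, BC² = 8.
Since AB² = 73 ≥ 61 + 8 = 69, the angle opposite AB is not acute, so the smallest enclosing circle has AB as diameter.
Centre = midpoint of AB = (3.5, -1), r² = 73/4 = 18.25.
Diameter = 2r = 2√(18.25) ≈ 8.54.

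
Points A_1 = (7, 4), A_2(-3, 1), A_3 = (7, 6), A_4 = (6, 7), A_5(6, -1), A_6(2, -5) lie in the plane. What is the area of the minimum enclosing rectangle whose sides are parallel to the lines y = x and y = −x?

In coordinates u = x + y, v = x − y the rectangle is axis-aligned; the map (x,y)→(u,v) scales areas by 2.
u-values: 11, -2, 13, 13, 5, -3; range = 13 − (-3) = 16.
v-values: 3, -4, 1, -1, 7, 7; range = 7 − (-4) = 11.
Area = (16 × 11) / 2 = 88.

88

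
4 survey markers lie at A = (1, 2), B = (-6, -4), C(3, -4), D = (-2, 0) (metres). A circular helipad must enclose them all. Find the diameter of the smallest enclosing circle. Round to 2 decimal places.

9.72

A smallest enclosing disk is always determined by at most three of the input points on its boundary.
The minimum enclosing circle is determined by three boundary points: A, B, C.
Their circumcentre is (-1.5, -13/6) with r² = 425/18.
The farthest remaining point D is at distance² 89/18 ≤ 425/18.
Diameter = 2r = 2√(425/18) ≈ 9.72.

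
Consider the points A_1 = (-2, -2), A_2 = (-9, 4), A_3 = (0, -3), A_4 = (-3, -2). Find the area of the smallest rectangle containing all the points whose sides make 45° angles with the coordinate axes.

16

In coordinates u = x + y, v = x − y the rectangle is axis-aligned; the map (x,y)→(u,v) scales areas by 2.
u-values: -4, -5, -3, -5; range = -3 − (-5) = 2.
v-values: 0, -13, 3, -1; range = 3 − (-13) = 16.
Area = (2 × 16) / 2 = 16.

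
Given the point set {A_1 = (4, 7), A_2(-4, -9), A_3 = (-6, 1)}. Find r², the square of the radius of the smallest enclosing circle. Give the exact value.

Side lengths²: A_1A_2² = 320, A_1A_3² = 136, A_2A_3² = 104.
Since A_1A_2² = 320 ≥ 136 + 104 = 240, the angle opposite A_1A_2 is not acute, so the smallest enclosing circle has A_1A_2 as diameter.
Centre = midpoint of A_1A_2 = (0, -1), r² = 320/4 = 80.

80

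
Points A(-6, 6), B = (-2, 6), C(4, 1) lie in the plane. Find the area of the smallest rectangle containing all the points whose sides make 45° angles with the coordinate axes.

In coordinates u = x + y, v = x − y the rectangle is axis-aligned; the map (x,y)→(u,v) scales areas by 2.
u-values: 0, 4, 5; range = 5 − 0 = 5.
v-values: -12, -8, 3; range = 3 − (-12) = 15.
Area = (5 × 15) / 2 = 37.5.

37.5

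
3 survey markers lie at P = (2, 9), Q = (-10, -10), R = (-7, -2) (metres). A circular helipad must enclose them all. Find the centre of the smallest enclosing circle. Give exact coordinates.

(-4, -0.5)

Side lengths²: PQ² = 505, PR² = 202, QR² = 73.
Since PQ² = 505 ≥ 202 + 73 = 275, the angle opposite PQ is not acute, so the smallest enclosing circle has PQ as diameter.
Centre = midpoint of PQ = (-4, -0.5), r² = 505/4 = 126.25.
Centre = (-4, -0.5).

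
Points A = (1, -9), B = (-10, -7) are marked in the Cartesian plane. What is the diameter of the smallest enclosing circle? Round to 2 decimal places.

11.18

The smallest circle enclosing two points has them as diameter endpoints.
Centre = midpoint = (-4.5, -8); r² = |AB|²/4 = 125/4 = 31.25.
Diameter = 2r = 2√(31.25) ≈ 11.18.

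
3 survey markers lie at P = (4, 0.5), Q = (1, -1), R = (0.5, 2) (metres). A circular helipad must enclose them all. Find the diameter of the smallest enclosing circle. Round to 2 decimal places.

Side lengths²: PQ² = 11.25, PR² = 14.5, QR² = 9.25.
Since PR² = 14.5 < 11.25 + 9.25 = 20.5, the triangle is acute, so the smallest enclosing circle is the circumcircle.
Circumcentre = (105/52, 37/52), r² = 5365/1352.
Diameter = 2r = 2√(5365/1352) ≈ 3.98.

3.98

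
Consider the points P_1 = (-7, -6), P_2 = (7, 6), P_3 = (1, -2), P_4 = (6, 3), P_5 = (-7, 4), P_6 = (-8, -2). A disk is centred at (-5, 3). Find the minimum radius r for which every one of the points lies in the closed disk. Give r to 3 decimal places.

The required radius is the distance from (-5, 3) to the farthest point.
Squared distances: 85, 153, 61, 121, 5, 34.
Maximum is 153, attained at P_2.
r = √153 ≈ 12.369.

12.369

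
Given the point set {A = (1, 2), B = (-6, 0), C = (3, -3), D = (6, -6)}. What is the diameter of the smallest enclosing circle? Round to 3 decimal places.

13.416

A smallest enclosing disk is always determined by at most three of the input points on its boundary.
The farthest pair is B–D with squared distance 180. The circle on this segment as diameter has centre (0, -3) and r² = 180/4 = 45.
Check A: distance² to centre = 26 ≤ 45, so it lies inside.
All remaining points lie in this disk, and no smaller disk contains both endpoints, so this is the minimum enclosing circle.
Diameter = 2r = 2√45 ≈ 13.416.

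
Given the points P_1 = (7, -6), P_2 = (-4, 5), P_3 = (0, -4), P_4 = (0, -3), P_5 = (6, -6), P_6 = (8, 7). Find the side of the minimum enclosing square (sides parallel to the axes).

13

The bounding box has width 12 and height 13.
An axis-aligned square enclosing the set must have side ≥ max(width, height).
So the minimum side is max(12, 13) = 13.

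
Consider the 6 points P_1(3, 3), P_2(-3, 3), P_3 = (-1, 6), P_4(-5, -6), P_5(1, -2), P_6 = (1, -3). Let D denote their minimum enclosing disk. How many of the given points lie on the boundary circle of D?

A smallest enclosing disk is always determined by at most three of the input points on its boundary.
The minimum enclosing circle is determined by three boundary points: P_1, P_3, P_4.
Their circumcentre is (-2.5, -1/6) with r² = 725/18.
The farthest remaining point P_6 is at distance² 365/18 ≤ 725/18.
The points at distance exactly r from the centre are P_1, P_3, P_4 — 3 points.

3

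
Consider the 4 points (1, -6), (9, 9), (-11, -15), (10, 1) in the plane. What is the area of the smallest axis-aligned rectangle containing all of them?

504

x ranges over [-11, 10], width 21.
y ranges over [-15, 9], height 24.
Area = 21 × 24 = 504.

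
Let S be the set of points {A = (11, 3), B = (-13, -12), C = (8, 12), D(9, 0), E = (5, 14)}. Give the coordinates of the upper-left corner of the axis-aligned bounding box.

x-range [-13, 11], y-range [-12, 14].
The upper-left corner is (-13, 14).

(-13, 14)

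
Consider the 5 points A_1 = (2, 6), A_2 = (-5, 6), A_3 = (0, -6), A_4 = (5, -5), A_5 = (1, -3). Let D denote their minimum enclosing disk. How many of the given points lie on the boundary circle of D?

A smallest enclosing disk is always determined by at most three of the input points on its boundary.
The farthest pair is A_2–A_4 with squared distance 221. The circle on this segment as diameter has centre (0, 0.5) and r² = 221/4 = 55.25.
Check A_1: distance² to centre = 34.25 ≤ 55.25, so it lies inside.
All remaining points lie in this disk, and no smaller disk contains both endpoints, so this is the minimum enclosing circle.
The points at distance exactly r from the centre are A_2, A_4 — 2 points.

2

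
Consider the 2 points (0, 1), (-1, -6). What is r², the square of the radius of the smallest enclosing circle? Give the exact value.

12.5

The smallest circle enclosing two points has them as diameter endpoints.
Centre = midpoint = (-0.5, -2.5); r² = |(0, 1)−(-1, -6)|²/4 = 50/4 = 12.5.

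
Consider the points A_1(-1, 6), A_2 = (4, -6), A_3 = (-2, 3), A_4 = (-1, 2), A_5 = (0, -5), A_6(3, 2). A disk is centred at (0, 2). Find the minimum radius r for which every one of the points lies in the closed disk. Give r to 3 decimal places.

The required radius is the distance from (0, 2) to the farthest point.
Squared distances: 17, 80, 5, 1, 49, 9.
Maximum is 80, attained at A_2.
r = √80 ≈ 8.944.

8.944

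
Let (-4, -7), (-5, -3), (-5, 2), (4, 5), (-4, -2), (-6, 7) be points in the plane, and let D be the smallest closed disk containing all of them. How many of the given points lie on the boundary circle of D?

3

The minimum enclosing circle of a finite set is fixed by two of the points (as a diameter) or three (as a circumcircle).
The minimum enclosing circle is determined by three boundary points: (-4, -7), (4, 5), (-6, 7).
Their circumcentre is (-36/17, 7/17) with r² = 16900/289.
The farthest remaining point (-5, -3) is at distance² 5765/289 ≤ 16900/289.
The points at distance exactly r from the centre are (-4, -7), (4, 5), (-6, 7) — 3 points.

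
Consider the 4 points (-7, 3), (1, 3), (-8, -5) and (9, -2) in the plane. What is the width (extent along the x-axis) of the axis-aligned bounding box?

max x = 9, min x = -8, so width = 17.

17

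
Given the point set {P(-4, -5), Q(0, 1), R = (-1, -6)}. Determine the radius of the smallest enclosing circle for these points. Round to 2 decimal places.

3.66

Side lengths²: PQ² = 52, PR² = 10, QR² = 50.
Since PQ² = 52 < 50 + 10 = 60, the triangle is acute, so the smallest enclosing circle is the circumcircle.
Circumcentre = (-16/11, -26/11), r² = 1625/121.
r = √(1625/121) ≈ 3.66.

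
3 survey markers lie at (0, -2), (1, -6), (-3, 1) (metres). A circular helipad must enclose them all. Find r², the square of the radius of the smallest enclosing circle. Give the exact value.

16.25

Call the three points A, B, C in the order given.
Side lengths²: AB² = 17, AC² = 18, BC² = 65.
Since BC² = 65 ≥ 18 + 17 = 35, the angle opposite BC is not acute, so the smallest enclosing circle has BC as diameter.
Centre = midpoint of BC = (-1, -2.5), r² = 65/4 = 16.25.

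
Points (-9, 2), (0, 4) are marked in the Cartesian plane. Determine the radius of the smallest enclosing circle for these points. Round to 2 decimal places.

The smallest circle enclosing two points has them as diameter endpoints.
Centre = midpoint = (-4.5, 3); r² = |(-9, 2)−(0, 4)|²/4 = 85/4 = 21.25.
r = √(21.25) ≈ 4.61.

4.61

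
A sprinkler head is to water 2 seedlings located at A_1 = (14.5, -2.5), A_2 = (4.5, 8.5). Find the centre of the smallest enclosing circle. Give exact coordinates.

The smallest circle enclosing two points has them as diameter endpoints.
Centre = midpoint = (9.5, 3); r² = |A_1A_2|²/4 = 221/4 = 55.25.
Centre = (9.5, 3).

(9.5, 3)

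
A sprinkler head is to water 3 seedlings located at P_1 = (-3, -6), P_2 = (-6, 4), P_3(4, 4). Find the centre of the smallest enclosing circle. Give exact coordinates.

(-1, 0.05)

Side lengths²: P_1P_2² = 109, P_1P_3² = 149, P_2P_3² = 100.
Since P_1P_3² = 149 < 109 + 100 = 209, the triangle is acute, so the smallest enclosing circle is the circumcircle.
Circumcentre = (-1, 0.05), r² = 40.6025.
Centre = (-1, 0.05).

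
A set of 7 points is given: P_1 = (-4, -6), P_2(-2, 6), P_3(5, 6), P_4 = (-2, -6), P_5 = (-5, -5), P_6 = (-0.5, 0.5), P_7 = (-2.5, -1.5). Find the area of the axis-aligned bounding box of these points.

x ranges over [-5, 5], width 10.
y ranges over [-6, 6], height 12.
Area = 10 × 12 = 120.

120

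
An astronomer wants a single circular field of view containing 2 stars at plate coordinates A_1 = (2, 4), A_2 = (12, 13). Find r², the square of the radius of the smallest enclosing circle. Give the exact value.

45.25

The smallest circle enclosing two points has them as diameter endpoints.
Centre = midpoint = (7, 8.5); r² = |A_1A_2|²/4 = 181/4 = 45.25.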